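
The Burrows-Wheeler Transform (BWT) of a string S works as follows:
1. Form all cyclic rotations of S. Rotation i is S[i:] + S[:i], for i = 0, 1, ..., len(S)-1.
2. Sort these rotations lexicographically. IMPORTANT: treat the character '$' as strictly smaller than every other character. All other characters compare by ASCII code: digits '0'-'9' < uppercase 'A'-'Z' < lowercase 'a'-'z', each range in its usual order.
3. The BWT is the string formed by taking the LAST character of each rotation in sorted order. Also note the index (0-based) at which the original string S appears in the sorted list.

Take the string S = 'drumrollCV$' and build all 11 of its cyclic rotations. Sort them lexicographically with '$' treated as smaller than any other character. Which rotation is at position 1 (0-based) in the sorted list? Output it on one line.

Answer: CV$drumroll

Derivation:
All 11 rotations (rotation i = S[i:]+S[:i]):
  rot[0] = drumrollCV$
  rot[1] = rumrollCV$d
  rot[2] = umrollCV$dr
  rot[3] = mrollCV$dru
  rot[4] = rollCV$drum
  rot[5] = ollCV$drumr
  rot[6] = llCV$drumro
  rot[7] = lCV$drumrol
  rot[8] = CV$drumroll
  rot[9] = V$drumrollC
  rot[10] = $drumrollCV
Sorted (with $ < everything):
  sorted[0] = $drumrollCV
  sorted[1] = CV$drumroll
  sorted[2] = V$drumrollC
  sorted[3] = drumrollCV$
  sorted[4] = lCV$drumrol
  sorted[5] = llCV$drumro
  sorted[6] = mrollCV$dru
  sorted[7] = ollCV$drumr
  sorted[8] = rollCV$drum
  sorted[9] = rumrollCV$d
  sorted[10] = umrollCV$dr
sorted[1] = CV$drumroll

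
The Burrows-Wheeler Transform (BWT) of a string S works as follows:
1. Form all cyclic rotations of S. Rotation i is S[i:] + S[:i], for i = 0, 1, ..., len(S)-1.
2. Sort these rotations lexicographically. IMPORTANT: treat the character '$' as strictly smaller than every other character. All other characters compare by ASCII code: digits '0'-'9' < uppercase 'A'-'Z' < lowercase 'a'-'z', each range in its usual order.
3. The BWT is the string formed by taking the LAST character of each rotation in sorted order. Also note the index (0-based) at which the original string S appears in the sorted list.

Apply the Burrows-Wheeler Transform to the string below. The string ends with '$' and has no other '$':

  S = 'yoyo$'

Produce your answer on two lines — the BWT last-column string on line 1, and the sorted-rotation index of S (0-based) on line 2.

Answer: oyyo$
4

Derivation:
All 5 rotations (rotation i = S[i:]+S[:i]):
  rot[0] = yoyo$
  rot[1] = oyo$y
  rot[2] = yo$yo
  rot[3] = o$yoy
  rot[4] = $yoyo
Sorted (with $ < everything):
  sorted[0] = $yoyo  (last char: 'o')
  sorted[1] = o$yoy  (last char: 'y')
  sorted[2] = oyo$y  (last char: 'y')
  sorted[3] = yo$yo  (last char: 'o')
  sorted[4] = yoyo$  (last char: '$')
Last column: oyyo$
Original string S is at sorted index 4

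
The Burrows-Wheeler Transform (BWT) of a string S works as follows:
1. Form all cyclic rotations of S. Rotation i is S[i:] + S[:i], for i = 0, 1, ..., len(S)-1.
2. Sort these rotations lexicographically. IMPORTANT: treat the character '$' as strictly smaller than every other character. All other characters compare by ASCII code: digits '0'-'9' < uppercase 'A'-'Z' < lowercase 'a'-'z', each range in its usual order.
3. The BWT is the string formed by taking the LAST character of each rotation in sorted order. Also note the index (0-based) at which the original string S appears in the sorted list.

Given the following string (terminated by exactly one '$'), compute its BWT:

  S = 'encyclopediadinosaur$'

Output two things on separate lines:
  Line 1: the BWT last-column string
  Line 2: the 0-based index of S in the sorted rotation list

Answer: risyneap$ddceilnouoac
8

Derivation:
All 21 rotations (rotation i = S[i:]+S[:i]):
  rot[0] = encyclopediadinosaur$
  rot[1] = ncyclopediadinosaur$e
  rot[2] = cyclopediadinosaur$en
  rot[3] = yclopediadinosaur$enc
  rot[4] = clopediadinosaur$ency
  rot[5] = lopediadinosaur$encyc
  rot[6] = opediadinosaur$encycl
  rot[7] = pediadinosaur$encyclo
  rot[8] = ediadinosaur$encyclop
  rot[9] = diadinosaur$encyclope
  rot[10] = iadinosaur$encycloped
  rot[11] = adinosaur$encyclopedi
  rot[12] = dinosaur$encyclopedia
  rot[13] = inosaur$encyclopediad
  rot[14] = nosaur$encyclopediadi
  rot[15] = osaur$encyclopediadin
  rot[16] = saur$encyclopediadino
  rot[17] = aur$encyclopediadinos
  rot[18] = ur$encyclopediadinosa
  rot[19] = r$encyclopediadinosau
  rot[20] = $encyclopediadinosaur
Sorted (with $ < everything):
  sorted[0] = $encyclopediadinosaur  (last char: 'r')
  sorted[1] = adinosaur$encyclopedi  (last char: 'i')
  sorted[2] = aur$encyclopediadinos  (last char: 's')
  sorted[3] = clopediadinosaur$ency  (last char: 'y')
  sorted[4] = cyclopediadinosaur$en  (last char: 'n')
  sorted[5] = diadinosaur$encyclope  (last char: 'e')
  sorted[6] = dinosaur$encyclopedia  (last char: 'a')
  sorted[7] = ediadinosaur$encyclop  (last char: 'p')
  sorted[8] = encyclopediadinosaur$  (last char: '$')
  sorted[9] = iadinosaur$encycloped  (last char: 'd')
  sorted[10] = inosaur$encyclopediad  (last char: 'd')
  sorted[11] = lopediadinosaur$encyc  (last char: 'c')
  sorted[12] = ncyclopediadinosaur$e  (last char: 'e')
  sorted[13] = nosaur$encyclopediadi  (last char: 'i')
  sorted[14] = opediadinosaur$encycl  (last char: 'l')
  sorted[15] = osaur$encyclopediadin  (last char: 'n')
  sorted[16] = pediadinosaur$encyclo  (last char: 'o')
  sorted[17] = r$encyclopediadinosau  (last char: 'u')
  sorted[18] = saur$encyclopediadino  (last char: 'o')
  sorted[19] = ur$encyclopediadinosa  (last char: 'a')
  sorted[20] = yclopediadinosaur$enc  (last char: 'c')
Last column: risyneap$ddceilnouoac
Original string S is at sorted index 8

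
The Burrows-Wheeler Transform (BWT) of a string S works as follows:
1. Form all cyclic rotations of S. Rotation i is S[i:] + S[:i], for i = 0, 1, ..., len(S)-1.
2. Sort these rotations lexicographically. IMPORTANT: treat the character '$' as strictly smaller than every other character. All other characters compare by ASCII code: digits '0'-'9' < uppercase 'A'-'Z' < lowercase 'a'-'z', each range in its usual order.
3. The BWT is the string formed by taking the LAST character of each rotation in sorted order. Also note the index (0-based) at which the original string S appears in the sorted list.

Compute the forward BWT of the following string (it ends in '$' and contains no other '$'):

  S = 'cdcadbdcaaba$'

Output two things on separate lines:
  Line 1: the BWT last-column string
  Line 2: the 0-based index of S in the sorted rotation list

Answer: abcacaddd$abc
9

Derivation:
All 13 rotations (rotation i = S[i:]+S[:i]):
  rot[0] = cdcadbdcaaba$
  rot[1] = dcadbdcaaba$c
  rot[2] = cadbdcaaba$cd
  rot[3] = adbdcaaba$cdc
  rot[4] = dbdcaaba$cdca
  rot[5] = bdcaaba$cdcad
  rot[6] = dcaaba$cdcadb
  rot[7] = caaba$cdcadbd
  rot[8] = aaba$cdcadbdc
  rot[9] = aba$cdcadbdca
  rot[10] = ba$cdcadbdcaa
  rot[11] = a$cdcadbdcaab
  rot[12] = $cdcadbdcaaba
Sorted (with $ < everything):
  sorted[0] = $cdcadbdcaaba  (last char: 'a')
  sorted[1] = a$cdcadbdcaab  (last char: 'b')
  sorted[2] = aaba$cdcadbdc  (last char: 'c')
  sorted[3] = aba$cdcadbdca  (last char: 'a')
  sorted[4] = adbdcaaba$cdc  (last char: 'c')
  sorted[5] = ba$cdcadbdcaa  (last char: 'a')
  sorted[6] = bdcaaba$cdcad  (last char: 'd')
  sorted[7] = caaba$cdcadbd  (last char: 'd')
  sorted[8] = cadbdcaaba$cd  (last char: 'd')
  sorted[9] = cdcadbdcaaba$  (last char: '$')
  sorted[10] = dbdcaaba$cdca  (last char: 'a')
  sorted[11] = dcaaba$cdcadb  (last char: 'b')
  sorted[12] = dcadbdcaaba$c  (last char: 'c')
Last column: abcacaddd$abc
Original string S is at sorted index 9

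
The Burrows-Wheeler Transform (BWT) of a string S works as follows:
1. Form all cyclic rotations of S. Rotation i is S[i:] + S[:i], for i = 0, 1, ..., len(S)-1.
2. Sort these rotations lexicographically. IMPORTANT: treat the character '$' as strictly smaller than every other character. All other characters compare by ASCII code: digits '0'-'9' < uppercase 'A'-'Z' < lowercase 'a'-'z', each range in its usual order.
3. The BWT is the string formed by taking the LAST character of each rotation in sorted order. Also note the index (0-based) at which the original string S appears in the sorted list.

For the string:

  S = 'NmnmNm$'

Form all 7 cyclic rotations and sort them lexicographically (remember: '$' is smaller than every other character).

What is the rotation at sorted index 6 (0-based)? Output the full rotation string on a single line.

All 7 rotations (rotation i = S[i:]+S[:i]):
  rot[0] = NmnmNm$
  rot[1] = mnmNm$N
  rot[2] = nmNm$Nm
  rot[3] = mNm$Nmn
  rot[4] = Nm$Nmnm
  rot[5] = m$NmnmN
  rot[6] = $NmnmNm
Sorted (with $ < everything):
  sorted[0] = $NmnmNm
  sorted[1] = Nm$Nmnm
  sorted[2] = NmnmNm$
  sorted[3] = m$NmnmN
  sorted[4] = mNm$Nmn
  sorted[5] = mnmNm$N
  sorted[6] = nmNm$Nm
sorted[6] = nmNm$Nm

Answer: nmNm$Nm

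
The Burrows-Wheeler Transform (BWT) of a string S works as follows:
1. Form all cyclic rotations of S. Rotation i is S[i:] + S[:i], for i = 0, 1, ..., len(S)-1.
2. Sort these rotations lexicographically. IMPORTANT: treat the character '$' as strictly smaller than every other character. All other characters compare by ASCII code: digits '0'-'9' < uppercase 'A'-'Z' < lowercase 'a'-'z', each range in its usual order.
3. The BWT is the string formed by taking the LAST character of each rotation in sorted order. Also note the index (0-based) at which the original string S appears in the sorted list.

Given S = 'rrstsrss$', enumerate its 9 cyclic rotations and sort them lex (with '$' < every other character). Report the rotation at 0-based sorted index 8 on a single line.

Answer: tsrss$rrs

Derivation:
All 9 rotations (rotation i = S[i:]+S[:i]):
  rot[0] = rrstsrss$
  rot[1] = rstsrss$r
  rot[2] = stsrss$rr
  rot[3] = tsrss$rrs
  rot[4] = srss$rrst
  rot[5] = rss$rrsts
  rot[6] = ss$rrstsr
  rot[7] = s$rrstsrs
  rot[8] = $rrstsrss
Sorted (with $ < everything):
  sorted[0] = $rrstsrss
  sorted[1] = rrstsrss$
  sorted[2] = rss$rrsts
  sorted[3] = rstsrss$r
  sorted[4] = s$rrstsrs
  sorted[5] = srss$rrst
  sorted[6] = ss$rrstsr
  sorted[7] = stsrss$rr
  sorted[8] = tsrss$rrs
sorted[8] = tsrss$rrs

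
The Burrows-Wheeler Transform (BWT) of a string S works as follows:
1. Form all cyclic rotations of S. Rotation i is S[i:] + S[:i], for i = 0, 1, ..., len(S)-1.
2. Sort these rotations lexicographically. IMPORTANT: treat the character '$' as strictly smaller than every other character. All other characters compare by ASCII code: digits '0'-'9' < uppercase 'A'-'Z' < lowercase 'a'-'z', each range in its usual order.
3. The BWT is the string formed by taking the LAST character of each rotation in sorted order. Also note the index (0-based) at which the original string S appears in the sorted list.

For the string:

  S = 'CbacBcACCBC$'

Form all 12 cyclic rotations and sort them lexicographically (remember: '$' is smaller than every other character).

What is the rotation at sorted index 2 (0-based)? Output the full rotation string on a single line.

All 12 rotations (rotation i = S[i:]+S[:i]):
  rot[0] = CbacBcACCBC$
  rot[1] = bacBcACCBC$C
  rot[2] = acBcACCBC$Cb
  rot[3] = cBcACCBC$Cba
  rot[4] = BcACCBC$Cbac
  rot[5] = cACCBC$CbacB
  rot[6] = ACCBC$CbacBc
  rot[7] = CCBC$CbacBcA
  rot[8] = CBC$CbacBcAC
  rot[9] = BC$CbacBcACC
  rot[10] = C$CbacBcACCB
  rot[11] = $CbacBcACCBC
Sorted (with $ < everything):
  sorted[0] = $CbacBcACCBC
  sorted[1] = ACCBC$CbacBc
  sorted[2] = BC$CbacBcACC
  sorted[3] = BcACCBC$Cbac
  sorted[4] = C$CbacBcACCB
  sorted[5] = CBC$CbacBcAC
  sorted[6] = CCBC$CbacBcA
  sorted[7] = CbacBcACCBC$
  sorted[8] = acBcACCBC$Cb
  sorted[9] = bacBcACCBC$C
  sorted[10] = cACCBC$CbacB
  sorted[11] = cBcACCBC$Cba
sorted[2] = BC$CbacBcACC

Answer: BC$CbacBcACC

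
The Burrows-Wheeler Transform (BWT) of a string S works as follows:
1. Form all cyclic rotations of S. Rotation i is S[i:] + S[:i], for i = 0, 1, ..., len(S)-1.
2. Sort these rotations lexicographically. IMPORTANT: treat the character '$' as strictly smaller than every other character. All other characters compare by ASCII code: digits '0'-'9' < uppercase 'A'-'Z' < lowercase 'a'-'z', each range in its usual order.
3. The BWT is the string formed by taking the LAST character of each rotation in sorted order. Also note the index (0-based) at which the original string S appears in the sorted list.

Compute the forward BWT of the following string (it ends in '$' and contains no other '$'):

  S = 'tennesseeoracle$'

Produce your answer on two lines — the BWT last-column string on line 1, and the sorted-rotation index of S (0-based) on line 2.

All 16 rotations (rotation i = S[i:]+S[:i]):
  rot[0] = tennesseeoracle$
  rot[1] = ennesseeoracle$t
  rot[2] = nnesseeoracle$te
  rot[3] = nesseeoracle$ten
  rot[4] = esseeoracle$tenn
  rot[5] = sseeoracle$tenne
  rot[6] = seeoracle$tennes
  rot[7] = eeoracle$tenness
  rot[8] = eoracle$tennesse
  rot[9] = oracle$tennessee
  rot[10] = racle$tennesseeo
  rot[11] = acle$tennesseeor
  rot[12] = cle$tennesseeora
  rot[13] = le$tennesseeorac
  rot[14] = e$tennesseeoracl
  rot[15] = $tennesseeoracle
Sorted (with $ < everything):
  sorted[0] = $tennesseeoracle  (last char: 'e')
  sorted[1] = acle$tennesseeor  (last char: 'r')
  sorted[2] = cle$tennesseeora  (last char: 'a')
  sorted[3] = e$tennesseeoracl  (last char: 'l')
  sorted[4] = eeoracle$tenness  (last char: 's')
  sorted[5] = ennesseeoracle$t  (last char: 't')
  sorted[6] = eoracle$tennesse  (last char: 'e')
  sorted[7] = esseeoracle$tenn  (last char: 'n')
  sorted[8] = le$tennesseeorac  (last char: 'c')
  sorted[9] = nesseeoracle$ten  (last char: 'n')
  sorted[10] = nnesseeoracle$te  (last char: 'e')
  sorted[11] = oracle$tennessee  (last char: 'e')
  sorted[12] = racle$tennesseeo  (last char: 'o')
  sorted[13] = seeoracle$tennes  (last char: 's')
  sorted[14] = sseeoracle$tenne  (last char: 'e')
  sorted[15] = tennesseeoracle$  (last char: '$')
Last column: eralstencneeose$
Original string S is at sorted index 15

Answer: eralstencneeose$
15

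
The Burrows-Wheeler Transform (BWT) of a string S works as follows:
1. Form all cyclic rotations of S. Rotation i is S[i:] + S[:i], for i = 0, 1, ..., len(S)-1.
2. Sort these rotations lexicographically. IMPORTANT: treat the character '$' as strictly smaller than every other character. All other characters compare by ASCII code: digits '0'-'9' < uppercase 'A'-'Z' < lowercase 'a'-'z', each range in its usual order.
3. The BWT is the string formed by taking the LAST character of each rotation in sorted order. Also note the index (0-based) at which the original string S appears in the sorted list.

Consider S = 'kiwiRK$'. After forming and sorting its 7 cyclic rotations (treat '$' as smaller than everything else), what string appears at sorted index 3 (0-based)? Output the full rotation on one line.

All 7 rotations (rotation i = S[i:]+S[:i]):
  rot[0] = kiwiRK$
  rot[1] = iwiRK$k
  rot[2] = wiRK$ki
  rot[3] = iRK$kiw
  rot[4] = RK$kiwi
  rot[5] = K$kiwiR
  rot[6] = $kiwiRK
Sorted (with $ < everything):
  sorted[0] = $kiwiRK
  sorted[1] = K$kiwiR
  sorted[2] = RK$kiwi
  sorted[3] = iRK$kiw
  sorted[4] = iwiRK$k
  sorted[5] = kiwiRK$
  sorted[6] = wiRK$ki
sorted[3] = iRK$kiw

Answer: iRK$kiw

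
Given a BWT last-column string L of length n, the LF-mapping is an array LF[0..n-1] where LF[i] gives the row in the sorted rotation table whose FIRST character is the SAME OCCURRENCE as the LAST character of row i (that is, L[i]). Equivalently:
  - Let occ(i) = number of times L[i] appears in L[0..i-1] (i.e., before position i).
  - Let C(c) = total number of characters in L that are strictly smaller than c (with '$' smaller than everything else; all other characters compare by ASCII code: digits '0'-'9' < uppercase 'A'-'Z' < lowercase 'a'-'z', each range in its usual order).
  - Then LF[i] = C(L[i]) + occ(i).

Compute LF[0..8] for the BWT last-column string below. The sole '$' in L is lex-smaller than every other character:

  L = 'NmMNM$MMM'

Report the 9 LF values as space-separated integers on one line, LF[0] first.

Char counts: '$':1, 'M':5, 'N':2, 'm':1
C (first-col start): C('$')=0, C('M')=1, C('N')=6, C('m')=8
L[0]='N': occ=0, LF[0]=C('N')+0=6+0=6
L[1]='m': occ=0, LF[1]=C('m')+0=8+0=8
L[2]='M': occ=0, LF[2]=C('M')+0=1+0=1
L[3]='N': occ=1, LF[3]=C('N')+1=6+1=7
L[4]='M': occ=1, LF[4]=C('M')+1=1+1=2
L[5]='$': occ=0, LF[5]=C('$')+0=0+0=0
L[6]='M': occ=2, LF[6]=C('M')+2=1+2=3
L[7]='M': occ=3, LF[7]=C('M')+3=1+3=4
L[8]='M': occ=4, LF[8]=C('M')+4=1+4=5

Answer: 6 8 1 7 2 0 3 4 5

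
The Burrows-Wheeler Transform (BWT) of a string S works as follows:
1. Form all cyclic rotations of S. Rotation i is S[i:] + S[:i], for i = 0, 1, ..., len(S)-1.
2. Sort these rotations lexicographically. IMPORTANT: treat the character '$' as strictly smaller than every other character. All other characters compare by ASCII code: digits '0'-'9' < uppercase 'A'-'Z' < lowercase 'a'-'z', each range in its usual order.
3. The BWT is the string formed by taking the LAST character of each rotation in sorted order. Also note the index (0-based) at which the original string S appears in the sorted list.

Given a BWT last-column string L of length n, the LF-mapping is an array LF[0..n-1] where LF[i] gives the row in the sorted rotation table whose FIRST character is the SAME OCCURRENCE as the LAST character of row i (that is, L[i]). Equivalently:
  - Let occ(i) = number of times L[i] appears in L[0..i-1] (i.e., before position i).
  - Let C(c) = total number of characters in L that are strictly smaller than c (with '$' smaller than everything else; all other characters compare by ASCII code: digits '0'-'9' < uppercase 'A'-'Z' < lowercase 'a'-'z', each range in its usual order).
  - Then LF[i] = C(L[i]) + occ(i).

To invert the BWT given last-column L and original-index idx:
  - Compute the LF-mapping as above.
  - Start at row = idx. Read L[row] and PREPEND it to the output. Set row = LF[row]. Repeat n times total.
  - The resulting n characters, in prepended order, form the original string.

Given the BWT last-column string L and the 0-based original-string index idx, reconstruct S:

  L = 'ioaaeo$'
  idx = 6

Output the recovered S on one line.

Answer: ooaaei$

Derivation:
LF mapping: 4 5 1 2 3 6 0
Walk LF starting at row 6, prepending L[row]:
  step 1: row=6, L[6]='$', prepend. Next row=LF[6]=0
  step 2: row=0, L[0]='i', prepend. Next row=LF[0]=4
  step 3: row=4, L[4]='e', prepend. Next row=LF[4]=3
  step 4: row=3, L[3]='a', prepend. Next row=LF[3]=2
  step 5: row=2, L[2]='a', prepend. Next row=LF[2]=1
  step 6: row=1, L[1]='o', prepend. Next row=LF[1]=5
  step 7: row=5, L[5]='o', prepend. Next row=LF[5]=6
Reversed output: ooaaei$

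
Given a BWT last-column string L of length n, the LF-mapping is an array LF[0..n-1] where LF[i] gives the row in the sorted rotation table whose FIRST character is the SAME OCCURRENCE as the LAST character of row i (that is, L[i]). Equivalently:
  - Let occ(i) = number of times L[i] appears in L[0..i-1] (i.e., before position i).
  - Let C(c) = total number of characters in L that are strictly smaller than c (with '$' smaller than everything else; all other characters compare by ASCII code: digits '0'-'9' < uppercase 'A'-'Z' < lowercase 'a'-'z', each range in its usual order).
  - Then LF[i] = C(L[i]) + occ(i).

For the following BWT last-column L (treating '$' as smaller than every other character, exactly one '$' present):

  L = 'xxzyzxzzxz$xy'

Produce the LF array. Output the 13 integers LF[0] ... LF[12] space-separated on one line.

Answer: 1 2 8 6 9 3 10 11 4 12 0 5 7

Derivation:
Char counts: '$':1, 'x':5, 'y':2, 'z':5
C (first-col start): C('$')=0, C('x')=1, C('y')=6, C('z')=8
L[0]='x': occ=0, LF[0]=C('x')+0=1+0=1
L[1]='x': occ=1, LF[1]=C('x')+1=1+1=2
L[2]='z': occ=0, LF[2]=C('z')+0=8+0=8
L[3]='y': occ=0, LF[3]=C('y')+0=6+0=6
L[4]='z': occ=1, LF[4]=C('z')+1=8+1=9
L[5]='x': occ=2, LF[5]=C('x')+2=1+2=3
L[6]='z': occ=2, LF[6]=C('z')+2=8+2=10
L[7]='z': occ=3, LF[7]=C('z')+3=8+3=11
L[8]='x': occ=3, LF[8]=C('x')+3=1+3=4
L[9]='z': occ=4, LF[9]=C('z')+4=8+4=12
L[10]='$': occ=0, LF[10]=C('$')+0=0+0=0
L[11]='x': occ=4, LF[11]=C('x')+4=1+4=5
L[12]='y': occ=1, LF[12]=C('y')+1=6+1=7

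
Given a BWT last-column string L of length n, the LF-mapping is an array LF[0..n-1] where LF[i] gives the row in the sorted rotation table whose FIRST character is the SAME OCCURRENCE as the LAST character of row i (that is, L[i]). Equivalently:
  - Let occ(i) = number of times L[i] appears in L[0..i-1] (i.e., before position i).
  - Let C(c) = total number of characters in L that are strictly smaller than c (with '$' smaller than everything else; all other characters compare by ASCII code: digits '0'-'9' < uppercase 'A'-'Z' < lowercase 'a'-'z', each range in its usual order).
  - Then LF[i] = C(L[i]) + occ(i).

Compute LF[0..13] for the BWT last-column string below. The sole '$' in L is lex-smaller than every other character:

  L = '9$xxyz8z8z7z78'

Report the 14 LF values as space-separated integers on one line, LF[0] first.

Answer: 6 0 7 8 9 10 3 11 4 12 1 13 2 5

Derivation:
Char counts: '$':1, '7':2, '8':3, '9':1, 'x':2, 'y':1, 'z':4
C (first-col start): C('$')=0, C('7')=1, C('8')=3, C('9')=6, C('x')=7, C('y')=9, C('z')=10
L[0]='9': occ=0, LF[0]=C('9')+0=6+0=6
L[1]='$': occ=0, LF[1]=C('$')+0=0+0=0
L[2]='x': occ=0, LF[2]=C('x')+0=7+0=7
L[3]='x': occ=1, LF[3]=C('x')+1=7+1=8
L[4]='y': occ=0, LF[4]=C('y')+0=9+0=9
L[5]='z': occ=0, LF[5]=C('z')+0=10+0=10
L[6]='8': occ=0, LF[6]=C('8')+0=3+0=3
L[7]='z': occ=1, LF[7]=C('z')+1=10+1=11
L[8]='8': occ=1, LF[8]=C('8')+1=3+1=4
L[9]='z': occ=2, LF[9]=C('z')+2=10+2=12
L[10]='7': occ=0, LF[10]=C('7')+0=1+0=1
L[11]='z': occ=3, LF[11]=C('z')+3=10+3=13
L[12]='7': occ=1, LF[12]=C('7')+1=1+1=2
L[13]='8': occ=2, LF[13]=C('8')+2=3+2=5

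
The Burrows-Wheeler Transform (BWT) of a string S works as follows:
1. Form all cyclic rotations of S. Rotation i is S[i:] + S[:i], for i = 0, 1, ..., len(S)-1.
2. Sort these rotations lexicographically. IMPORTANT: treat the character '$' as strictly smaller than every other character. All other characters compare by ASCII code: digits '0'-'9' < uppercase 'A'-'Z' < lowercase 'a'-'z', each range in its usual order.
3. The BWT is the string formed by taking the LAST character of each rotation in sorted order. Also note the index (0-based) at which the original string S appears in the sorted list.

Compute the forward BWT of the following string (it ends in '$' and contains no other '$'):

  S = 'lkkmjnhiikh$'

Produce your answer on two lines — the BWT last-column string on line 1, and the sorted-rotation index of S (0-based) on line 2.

All 12 rotations (rotation i = S[i:]+S[:i]):
  rot[0] = lkkmjnhiikh$
  rot[1] = kkmjnhiikh$l
  rot[2] = kmjnhiikh$lk
  rot[3] = mjnhiikh$lkk
  rot[4] = jnhiikh$lkkm
  rot[5] = nhiikh$lkkmj
  rot[6] = hiikh$lkkmjn
  rot[7] = iikh$lkkmjnh
  rot[8] = ikh$lkkmjnhi
  rot[9] = kh$lkkmjnhii
  rot[10] = h$lkkmjnhiik
  rot[11] = $lkkmjnhiikh
Sorted (with $ < everything):
  sorted[0] = $lkkmjnhiikh  (last char: 'h')
  sorted[1] = h$lkkmjnhiik  (last char: 'k')
  sorted[2] = hiikh$lkkmjn  (last char: 'n')
  sorted[3] = iikh$lkkmjnh  (last char: 'h')
  sorted[4] = ikh$lkkmjnhi  (last char: 'i')
  sorted[5] = jnhiikh$lkkm  (last char: 'm')
  sorted[6] = kh$lkkmjnhii  (last char: 'i')
  sorted[7] = kkmjnhiikh$l  (last char: 'l')
  sorted[8] = kmjnhiikh$lk  (last char: 'k')
  sorted[9] = lkkmjnhiikh$  (last char: '$')
  sorted[10] = mjnhiikh$lkk  (last char: 'k')
  sorted[11] = nhiikh$lkkmj  (last char: 'j')
Last column: hknhimilk$kj
Original string S is at sorted index 9

Answer: hknhimilk$kj
9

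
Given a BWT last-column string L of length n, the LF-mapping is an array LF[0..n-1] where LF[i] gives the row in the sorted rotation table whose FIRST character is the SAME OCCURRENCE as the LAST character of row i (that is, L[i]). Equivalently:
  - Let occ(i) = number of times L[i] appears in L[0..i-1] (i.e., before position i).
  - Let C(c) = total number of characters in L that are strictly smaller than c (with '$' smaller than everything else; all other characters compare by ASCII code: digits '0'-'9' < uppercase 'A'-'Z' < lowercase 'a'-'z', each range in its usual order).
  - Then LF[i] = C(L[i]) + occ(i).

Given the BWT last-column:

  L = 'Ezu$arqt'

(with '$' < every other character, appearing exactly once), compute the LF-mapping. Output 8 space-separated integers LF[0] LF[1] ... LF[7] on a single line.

Char counts: '$':1, 'E':1, 'a':1, 'q':1, 'r':1, 't':1, 'u':1, 'z':1
C (first-col start): C('$')=0, C('E')=1, C('a')=2, C('q')=3, C('r')=4, C('t')=5, C('u')=6, C('z')=7
L[0]='E': occ=0, LF[0]=C('E')+0=1+0=1
L[1]='z': occ=0, LF[1]=C('z')+0=7+0=7
L[2]='u': occ=0, LF[2]=C('u')+0=6+0=6
L[3]='$': occ=0, LF[3]=C('$')+0=0+0=0
L[4]='a': occ=0, LF[4]=C('a')+0=2+0=2
L[5]='r': occ=0, LF[5]=C('r')+0=4+0=4
L[6]='q': occ=0, LF[6]=C('q')+0=3+0=3
L[7]='t': occ=0, LF[7]=C('t')+0=5+0=5

Answer: 1 7 6 0 2 4 3 5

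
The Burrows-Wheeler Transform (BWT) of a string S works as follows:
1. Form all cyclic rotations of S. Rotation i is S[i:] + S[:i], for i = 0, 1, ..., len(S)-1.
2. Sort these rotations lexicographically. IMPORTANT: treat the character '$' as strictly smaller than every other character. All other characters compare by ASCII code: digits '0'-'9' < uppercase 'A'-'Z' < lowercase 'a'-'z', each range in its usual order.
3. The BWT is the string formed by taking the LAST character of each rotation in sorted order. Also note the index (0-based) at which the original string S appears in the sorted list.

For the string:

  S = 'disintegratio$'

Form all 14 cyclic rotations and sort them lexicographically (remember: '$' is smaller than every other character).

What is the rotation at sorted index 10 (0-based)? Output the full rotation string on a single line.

Answer: ratio$disinteg

Derivation:
All 14 rotations (rotation i = S[i:]+S[:i]):
  rot[0] = disintegratio$
  rot[1] = isintegratio$d
  rot[2] = sintegratio$di
  rot[3] = integratio$dis
  rot[4] = ntegratio$disi
  rot[5] = tegratio$disin
  rot[6] = egratio$disint
  rot[7] = gratio$disinte
  rot[8] = ratio$disinteg
  rot[9] = atio$disintegr
  rot[10] = tio$disintegra
  rot[11] = io$disintegrat
  rot[12] = o$disintegrati
  rot[13] = $disintegratio
Sorted (with $ < everything):
  sorted[0] = $disintegratio
  sorted[1] = atio$disintegr
  sorted[2] = disintegratio$
  sorted[3] = egratio$disint
  sorted[4] = gratio$disinte
  sorted[5] = integratio$dis
  sorted[6] = io$disintegrat
  sorted[7] = isintegratio$d
  sorted[8] = ntegratio$disi
  sorted[9] = o$disintegrati
  sorted[10] = ratio$disinteg
  sorted[11] = sintegratio$di
  sorted[12] = tegratio$disin
  sorted[13] = tio$disintegra
sorted[10] = ratio$disinteg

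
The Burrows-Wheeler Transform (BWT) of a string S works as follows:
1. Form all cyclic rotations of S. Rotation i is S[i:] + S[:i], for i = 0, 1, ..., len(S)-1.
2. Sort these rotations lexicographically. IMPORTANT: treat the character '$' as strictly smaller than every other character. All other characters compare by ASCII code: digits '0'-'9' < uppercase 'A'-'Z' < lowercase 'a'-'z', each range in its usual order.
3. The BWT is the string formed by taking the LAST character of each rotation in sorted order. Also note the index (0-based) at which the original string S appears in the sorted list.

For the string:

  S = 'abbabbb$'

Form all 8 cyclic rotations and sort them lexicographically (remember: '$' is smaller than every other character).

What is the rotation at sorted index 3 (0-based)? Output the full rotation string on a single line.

All 8 rotations (rotation i = S[i:]+S[:i]):
  rot[0] = abbabbb$
  rot[1] = bbabbb$a
  rot[2] = babbb$ab
  rot[3] = abbb$abb
  rot[4] = bbb$abba
  rot[5] = bb$abbab
  rot[6] = b$abbabb
  rot[7] = $abbabbb
Sorted (with $ < everything):
  sorted[0] = $abbabbb
  sorted[1] = abbabbb$
  sorted[2] = abbb$abb
  sorted[3] = b$abbabb
  sorted[4] = babbb$ab
  sorted[5] = bb$abbab
  sorted[6] = bbabbb$a
  sorted[7] = bbb$abba
sorted[3] = b$abbabb

Answer: b$abbabb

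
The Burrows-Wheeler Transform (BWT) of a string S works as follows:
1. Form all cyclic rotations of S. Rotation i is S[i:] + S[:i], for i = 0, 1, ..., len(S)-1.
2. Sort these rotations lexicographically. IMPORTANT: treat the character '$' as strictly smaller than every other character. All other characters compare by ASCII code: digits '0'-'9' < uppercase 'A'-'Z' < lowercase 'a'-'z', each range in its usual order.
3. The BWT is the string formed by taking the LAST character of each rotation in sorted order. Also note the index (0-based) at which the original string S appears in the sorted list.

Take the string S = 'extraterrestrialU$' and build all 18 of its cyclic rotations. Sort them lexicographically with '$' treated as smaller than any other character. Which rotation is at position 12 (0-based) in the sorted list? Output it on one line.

All 18 rotations (rotation i = S[i:]+S[:i]):
  rot[0] = extraterrestrialU$
  rot[1] = xtraterrestrialU$e
  rot[2] = traterrestrialU$ex
  rot[3] = raterrestrialU$ext
  rot[4] = aterrestrialU$extr
  rot[5] = terrestrialU$extra
  rot[6] = errestrialU$extrat
  rot[7] = rrestrialU$extrate
  rot[8] = restrialU$extrater
  rot[9] = estrialU$extraterr
  rot[10] = strialU$extraterre
  rot[11] = trialU$extraterres
  rot[12] = rialU$extraterrest
  rot[13] = ialU$extraterrestr
  rot[14] = alU$extraterrestri
  rot[15] = lU$extraterrestria
  rot[16] = U$extraterrestrial
  rot[17] = $extraterrestrialU
Sorted (with $ < everything):
  sorted[0] = $extraterrestrialU
  sorted[1] = U$extraterrestrial
  sorted[2] = alU$extraterrestri
  sorted[3] = aterrestrialU$extr
  sorted[4] = errestrialU$extrat
  sorted[5] = estrialU$extraterr
  sorted[6] = extraterrestrialU$
  sorted[7] = ialU$extraterrestr
  sorted[8] = lU$extraterrestria
  sorted[9] = raterrestrialU$ext
  sorted[10] = restrialU$extrater
  sorted[11] = rialU$extraterrest
  sorted[12] = rrestrialU$extrate
  sorted[13] = strialU$extraterre
  sorted[14] = terrestrialU$extra
  sorted[15] = traterrestrialU$ex
  sorted[16] = trialU$extraterres
  sorted[17] = xtraterrestrialU$e
sorted[12] = rrestrialU$extrate

Answer: rrestrialU$extrate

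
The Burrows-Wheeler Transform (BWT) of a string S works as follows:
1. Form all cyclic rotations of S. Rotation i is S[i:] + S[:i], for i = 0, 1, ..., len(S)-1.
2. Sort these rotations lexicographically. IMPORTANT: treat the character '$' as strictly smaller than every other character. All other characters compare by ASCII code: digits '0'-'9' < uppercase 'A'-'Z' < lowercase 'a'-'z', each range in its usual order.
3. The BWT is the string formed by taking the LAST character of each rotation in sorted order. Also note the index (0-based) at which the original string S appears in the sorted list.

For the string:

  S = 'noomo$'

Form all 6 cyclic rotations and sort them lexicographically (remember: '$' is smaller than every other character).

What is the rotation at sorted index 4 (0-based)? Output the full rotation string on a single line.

All 6 rotations (rotation i = S[i:]+S[:i]):
  rot[0] = noomo$
  rot[1] = oomo$n
  rot[2] = omo$no
  rot[3] = mo$noo
  rot[4] = o$noom
  rot[5] = $noomo
Sorted (with $ < everything):
  sorted[0] = $noomo
  sorted[1] = mo$noo
  sorted[2] = noomo$
  sorted[3] = o$noom
  sorted[4] = omo$no
  sorted[5] = oomo$n
sorted[4] = omo$no

Answer: omo$no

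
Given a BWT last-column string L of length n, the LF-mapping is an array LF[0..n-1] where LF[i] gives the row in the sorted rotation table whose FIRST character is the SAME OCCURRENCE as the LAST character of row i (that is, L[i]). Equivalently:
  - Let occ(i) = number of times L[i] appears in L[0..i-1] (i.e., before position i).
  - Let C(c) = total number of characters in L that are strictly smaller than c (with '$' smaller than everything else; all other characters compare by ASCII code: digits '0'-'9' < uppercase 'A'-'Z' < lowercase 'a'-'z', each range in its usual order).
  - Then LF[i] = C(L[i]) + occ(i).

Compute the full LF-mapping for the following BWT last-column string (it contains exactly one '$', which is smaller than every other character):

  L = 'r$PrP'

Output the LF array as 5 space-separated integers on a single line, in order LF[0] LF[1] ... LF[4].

Char counts: '$':1, 'P':2, 'r':2
C (first-col start): C('$')=0, C('P')=1, C('r')=3
L[0]='r': occ=0, LF[0]=C('r')+0=3+0=3
L[1]='$': occ=0, LF[1]=C('$')+0=0+0=0
L[2]='P': occ=0, LF[2]=C('P')+0=1+0=1
L[3]='r': occ=1, LF[3]=C('r')+1=3+1=4
L[4]='P': occ=1, LF[4]=C('P')+1=1+1=2

Answer: 3 0 1 4 2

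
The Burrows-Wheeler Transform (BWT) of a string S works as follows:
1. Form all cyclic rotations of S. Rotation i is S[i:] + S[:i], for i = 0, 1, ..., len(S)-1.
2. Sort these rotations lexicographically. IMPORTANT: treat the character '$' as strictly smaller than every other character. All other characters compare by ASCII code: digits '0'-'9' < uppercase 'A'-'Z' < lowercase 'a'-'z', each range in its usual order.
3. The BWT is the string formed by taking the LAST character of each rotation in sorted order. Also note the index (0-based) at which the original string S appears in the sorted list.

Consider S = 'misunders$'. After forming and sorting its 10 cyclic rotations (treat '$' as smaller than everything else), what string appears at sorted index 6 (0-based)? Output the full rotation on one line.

All 10 rotations (rotation i = S[i:]+S[:i]):
  rot[0] = misunders$
  rot[1] = isunders$m
  rot[2] = sunders$mi
  rot[3] = unders$mis
  rot[4] = nders$misu
  rot[5] = ders$misun
  rot[6] = ers$misund
  rot[7] = rs$misunde
  rot[8] = s$misunder
  rot[9] = $misunders
Sorted (with $ < everything):
  sorted[0] = $misunders
  sorted[1] = ders$misun
  sorted[2] = ers$misund
  sorted[3] = isunders$m
  sorted[4] = misunders$
  sorted[5] = nders$misu
  sorted[6] = rs$misunde
  sorted[7] = s$misunder
  sorted[8] = sunders$mi
  sorted[9] = unders$mis
sorted[6] = rs$misunde

Answer: rs$misunde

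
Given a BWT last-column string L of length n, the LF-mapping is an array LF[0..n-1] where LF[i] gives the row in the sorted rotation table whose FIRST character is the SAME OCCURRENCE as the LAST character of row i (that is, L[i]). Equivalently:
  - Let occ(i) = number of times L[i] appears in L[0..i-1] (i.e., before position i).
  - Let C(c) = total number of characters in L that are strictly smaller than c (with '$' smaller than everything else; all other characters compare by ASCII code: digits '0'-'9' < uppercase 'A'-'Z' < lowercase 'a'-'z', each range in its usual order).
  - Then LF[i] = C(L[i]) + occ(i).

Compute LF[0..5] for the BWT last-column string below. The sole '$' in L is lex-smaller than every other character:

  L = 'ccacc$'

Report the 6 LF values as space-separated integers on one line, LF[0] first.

Char counts: '$':1, 'a':1, 'c':4
C (first-col start): C('$')=0, C('a')=1, C('c')=2
L[0]='c': occ=0, LF[0]=C('c')+0=2+0=2
L[1]='c': occ=1, LF[1]=C('c')+1=2+1=3
L[2]='a': occ=0, LF[2]=C('a')+0=1+0=1
L[3]='c': occ=2, LF[3]=C('c')+2=2+2=4
L[4]='c': occ=3, LF[4]=C('c')+3=2+3=5
L[5]='$': occ=0, LF[5]=C('$')+0=0+0=0

Answer: 2 3 1 4 5 0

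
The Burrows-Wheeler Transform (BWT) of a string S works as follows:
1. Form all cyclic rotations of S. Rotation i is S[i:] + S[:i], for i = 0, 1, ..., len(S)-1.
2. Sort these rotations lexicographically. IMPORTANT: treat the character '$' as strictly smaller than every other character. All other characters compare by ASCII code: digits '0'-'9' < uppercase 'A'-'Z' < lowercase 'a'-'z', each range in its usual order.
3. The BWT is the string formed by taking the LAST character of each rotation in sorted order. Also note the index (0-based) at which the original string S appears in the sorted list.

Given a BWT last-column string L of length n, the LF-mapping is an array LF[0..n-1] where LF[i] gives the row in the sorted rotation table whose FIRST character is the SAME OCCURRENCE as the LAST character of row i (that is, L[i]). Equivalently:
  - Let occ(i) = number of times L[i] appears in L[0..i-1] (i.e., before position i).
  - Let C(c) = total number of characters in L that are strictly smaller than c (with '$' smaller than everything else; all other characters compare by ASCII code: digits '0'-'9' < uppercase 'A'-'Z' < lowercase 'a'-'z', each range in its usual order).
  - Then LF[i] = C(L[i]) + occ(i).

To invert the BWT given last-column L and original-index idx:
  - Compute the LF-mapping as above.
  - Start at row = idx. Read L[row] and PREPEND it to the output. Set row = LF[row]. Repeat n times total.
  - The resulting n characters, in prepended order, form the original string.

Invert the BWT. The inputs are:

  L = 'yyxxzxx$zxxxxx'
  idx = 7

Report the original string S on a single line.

LF mapping: 10 11 1 2 12 3 4 0 13 5 6 7 8 9
Walk LF starting at row 7, prepending L[row]:
  step 1: row=7, L[7]='$', prepend. Next row=LF[7]=0
  step 2: row=0, L[0]='y', prepend. Next row=LF[0]=10
  step 3: row=10, L[10]='x', prepend. Next row=LF[10]=6
  step 4: row=6, L[6]='x', prepend. Next row=LF[6]=4
  step 5: row=4, L[4]='z', prepend. Next row=LF[4]=12
  step 6: row=12, L[12]='x', prepend. Next row=LF[12]=8
  step 7: row=8, L[8]='z', prepend. Next row=LF[8]=13
  step 8: row=13, L[13]='x', prepend. Next row=LF[13]=9
  step 9: row=9, L[9]='x', prepend. Next row=LF[9]=5
  step 10: row=5, L[5]='x', prepend. Next row=LF[5]=3
  step 11: row=3, L[3]='x', prepend. Next row=LF[3]=2
  step 12: row=2, L[2]='x', prepend. Next row=LF[2]=1
  step 13: row=1, L[1]='y', prepend. Next row=LF[1]=11
  step 14: row=11, L[11]='x', prepend. Next row=LF[11]=7
Reversed output: xyxxxxxzxzxxy$

Answer: xyxxxxxzxzxxy$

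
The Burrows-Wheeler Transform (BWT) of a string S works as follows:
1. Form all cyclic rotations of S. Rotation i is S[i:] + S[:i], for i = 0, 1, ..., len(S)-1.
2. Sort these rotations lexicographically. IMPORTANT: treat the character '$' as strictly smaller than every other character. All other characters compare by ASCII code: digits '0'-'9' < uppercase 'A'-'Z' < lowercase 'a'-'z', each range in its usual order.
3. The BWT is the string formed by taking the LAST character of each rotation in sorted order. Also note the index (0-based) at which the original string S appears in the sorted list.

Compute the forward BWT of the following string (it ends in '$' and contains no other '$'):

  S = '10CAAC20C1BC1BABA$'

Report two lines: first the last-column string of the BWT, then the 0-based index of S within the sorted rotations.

All 18 rotations (rotation i = S[i:]+S[:i]):
  rot[0] = 10CAAC20C1BC1BABA$
  rot[1] = 0CAAC20C1BC1BABA$1
  rot[2] = CAAC20C1BC1BABA$10
  rot[3] = AAC20C1BC1BABA$10C
  rot[4] = AC20C1BC1BABA$10CA
  rot[5] = C20C1BC1BABA$10CAA
  rot[6] = 20C1BC1BABA$10CAAC
  rot[7] = 0C1BC1BABA$10CAAC2
  rot[8] = C1BC1BABA$10CAAC20
  rot[9] = 1BC1BABA$10CAAC20C
  rot[10] = BC1BABA$10CAAC20C1
  rot[11] = C1BABA$10CAAC20C1B
  rot[12] = 1BABA$10CAAC20C1BC
  rot[13] = BABA$10CAAC20C1BC1
  rot[14] = ABA$10CAAC20C1BC1B
  rot[15] = BA$10CAAC20C1BC1BA
  rot[16] = A$10CAAC20C1BC1BAB
  rot[17] = $10CAAC20C1BC1BABA
Sorted (with $ < everything):
  sorted[0] = $10CAAC20C1BC1BABA  (last char: 'A')
  sorted[1] = 0C1BC1BABA$10CAAC2  (last char: '2')
  sorted[2] = 0CAAC20C1BC1BABA$1  (last char: '1')
  sorted[3] = 10CAAC20C1BC1BABA$  (last char: '$')
  sorted[4] = 1BABA$10CAAC20C1BC  (last char: 'C')
  sorted[5] = 1BC1BABA$10CAAC20C  (last char: 'C')
  sorted[6] = 20C1BC1BABA$10CAAC  (last char: 'C')
  sorted[7] = A$10CAAC20C1BC1BAB  (last char: 'B')
  sorted[8] = AAC20C1BC1BABA$10C  (last char: 'C')
  sorted[9] = ABA$10CAAC20C1BC1B  (last char: 'B')
  sorted[10] = AC20C1BC1BABA$10CA  (last char: 'A')
  sorted[11] = BA$10CAAC20C1BC1BA  (last char: 'A')
  sorted[12] = BABA$10CAAC20C1BC1  (last char: '1')
  sorted[13] = BC1BABA$10CAAC20C1  (last char: '1')
  sorted[14] = C1BABA$10CAAC20C1B  (last char: 'B')
  sorted[15] = C1BC1BABA$10CAAC20  (last char: '0')
  sorted[16] = C20C1BC1BABA$10CAA  (last char: 'A')
  sorted[17] = CAAC20C1BC1BABA$10  (last char: '0')
Last column: A21$CCCBCBAA11B0A0
Original string S is at sorted index 3

Answer: A21$CCCBCBAA11B0A0
3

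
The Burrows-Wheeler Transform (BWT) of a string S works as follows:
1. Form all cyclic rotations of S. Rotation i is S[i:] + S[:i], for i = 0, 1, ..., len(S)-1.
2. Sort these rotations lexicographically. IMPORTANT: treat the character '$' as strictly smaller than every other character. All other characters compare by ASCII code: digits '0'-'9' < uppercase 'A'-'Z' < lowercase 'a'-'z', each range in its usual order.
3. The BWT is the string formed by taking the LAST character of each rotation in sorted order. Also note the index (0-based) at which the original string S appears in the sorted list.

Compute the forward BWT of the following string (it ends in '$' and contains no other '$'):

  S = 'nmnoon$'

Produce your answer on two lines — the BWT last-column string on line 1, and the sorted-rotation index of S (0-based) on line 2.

Answer: nno$mon
3

Derivation:
All 7 rotations (rotation i = S[i:]+S[:i]):
  rot[0] = nmnoon$
  rot[1] = mnoon$n
  rot[2] = noon$nm
  rot[3] = oon$nmn
  rot[4] = on$nmno
  rot[5] = n$nmnoo
  rot[6] = $nmnoon
Sorted (with $ < everything):
  sorted[0] = $nmnoon  (last char: 'n')
  sorted[1] = mnoon$n  (last char: 'n')
  sorted[2] = n$nmnoo  (last char: 'o')
  sorted[3] = nmnoon$  (last char: '$')
  sorted[4] = noon$nm  (last char: 'm')
  sorted[5] = on$nmno  (last char: 'o')
  sorted[6] = oon$nmn  (last char: 'n')
Last column: nno$mon
Original string S is at sorted index 3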